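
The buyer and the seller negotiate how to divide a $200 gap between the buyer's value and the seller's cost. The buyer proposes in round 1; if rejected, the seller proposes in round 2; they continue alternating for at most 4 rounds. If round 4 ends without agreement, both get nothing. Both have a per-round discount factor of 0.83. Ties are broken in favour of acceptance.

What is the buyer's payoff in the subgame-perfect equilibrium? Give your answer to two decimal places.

57.42

Round 4 (the seller proposes): rejection yields 0 for the buyer; the seller offers 0 and keeps 200.
Round 3 (the buyer proposes): the seller can get 200 next round, worth 0.83 × 200 = 166 now; the buyer offers that and keeps 34.
Round 2 (the seller proposes): the buyer can get 34 next round, worth 0.83 × 34 = 28.22 now; the seller offers that and keeps 171.78.
Round 1 (the buyer proposes): the seller can get 171.78 next round, worth 0.83 × 171.78 = 142.5774 now. The buyer offers 142.5774 and keeps 200 − 142.5774 = 57.4226.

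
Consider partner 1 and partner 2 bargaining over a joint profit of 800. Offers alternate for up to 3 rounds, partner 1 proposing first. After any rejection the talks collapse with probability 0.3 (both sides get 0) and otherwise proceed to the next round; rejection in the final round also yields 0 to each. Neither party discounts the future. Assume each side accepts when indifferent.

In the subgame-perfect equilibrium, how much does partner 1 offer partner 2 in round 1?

168

By backward induction:
Round 3 (partner 1 proposes): partner 2 will accept anything ≥ 0, so partner 1 offers 0 and keeps 800.
Round 2 (partner 2 proposes): rejecting gives partner 1 an expected 0.7 × 800 = 560, so partner 2 offers 560, keeping 240.
Round 1 (partner 1 proposes): rejecting gives partner 2 an expected 0.7 × 240 = 168; partner 1 offers that and keeps 632.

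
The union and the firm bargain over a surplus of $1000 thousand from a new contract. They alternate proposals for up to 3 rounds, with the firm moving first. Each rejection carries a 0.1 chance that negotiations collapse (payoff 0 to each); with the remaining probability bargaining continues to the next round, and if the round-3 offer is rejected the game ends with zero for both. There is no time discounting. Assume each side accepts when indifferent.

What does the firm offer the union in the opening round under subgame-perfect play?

Round 3 (the firm proposes): rejection yields 0 for the union; the firm offers 0 and keeps 1000.
Round 2 (the union proposes): rejecting gives the firm an expected 0.9 × 1000 = 900, so the union offers 900, keeping 100.
Round 1 (the firm proposes): rejecting gives the union an expected 0.9 × 100 = 90. The firm offers 90 and keeps 1000 − 90 = 910.

90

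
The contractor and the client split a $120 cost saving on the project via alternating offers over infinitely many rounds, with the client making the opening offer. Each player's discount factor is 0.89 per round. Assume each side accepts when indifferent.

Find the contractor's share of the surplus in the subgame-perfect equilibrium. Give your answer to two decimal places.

In a stationary SPE each proposer offers the other exactly their discounted continuation value.
If the client keeps x when proposing and the contractor keeps y when proposing, then x = 120 − 0.89y and y = 120 − 0.89x.
Solving: x = 120(1 − 0.89) / (1 − 0.89·0.89) = 13.2 / 0.2079 ≈ 63.4921.
The contractor gets 120 − 63.4921 ≈ 56.5079.

56.51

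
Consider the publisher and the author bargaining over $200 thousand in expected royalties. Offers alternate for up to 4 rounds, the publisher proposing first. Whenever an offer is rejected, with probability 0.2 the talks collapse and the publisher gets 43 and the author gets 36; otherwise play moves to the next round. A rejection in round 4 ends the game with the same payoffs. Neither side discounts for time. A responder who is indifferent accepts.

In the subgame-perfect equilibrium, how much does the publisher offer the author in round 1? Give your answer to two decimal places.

Round 4 (the author proposes): the publisher gets 43 if talks fail, so the author offers 43 and keeps 157.
Round 3 (the publisher proposes): rejecting gives the author an expected 0.8 × 157 + 0.2 × 36 = 132.8. The publisher offers 132.8 and keeps 200 − 132.8 = 67.2.
Round 2 (the author proposes): rejecting gives the publisher an expected 0.8 × 67.2 + 0.2 × 43 = 62.36. The author offers 62.36 and keeps 200 − 62.36 = 137.64.
Round 1 (the publisher proposes): rejecting gives the author an expected 0.8 × 137.64 + 0.2 × 36 = 117.312. The publisher offers 117.312 and keeps 200 − 117.312 = 82.688.

117.31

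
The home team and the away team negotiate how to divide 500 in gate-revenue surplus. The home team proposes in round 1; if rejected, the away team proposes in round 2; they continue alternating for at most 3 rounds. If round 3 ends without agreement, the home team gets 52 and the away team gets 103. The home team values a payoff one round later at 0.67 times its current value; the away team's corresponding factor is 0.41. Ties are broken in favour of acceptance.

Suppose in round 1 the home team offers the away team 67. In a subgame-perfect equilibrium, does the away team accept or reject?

Reject

Round 3 (the home team proposes): the away team gets 103 if talks fail, so the home team offers 103 and keeps 397.
Round 2 (the away team proposes): the home team can get 397 next round, worth 0.67 × 397 = 265.99 now, so the away team offers 265.99, keeping 234.01.
So by rejecting in round 1, the away team gets 234.01 next round, worth 0.41 × 234.01 = 95.9441 now.
Offer 67 < 95.9441, so the away team rejects.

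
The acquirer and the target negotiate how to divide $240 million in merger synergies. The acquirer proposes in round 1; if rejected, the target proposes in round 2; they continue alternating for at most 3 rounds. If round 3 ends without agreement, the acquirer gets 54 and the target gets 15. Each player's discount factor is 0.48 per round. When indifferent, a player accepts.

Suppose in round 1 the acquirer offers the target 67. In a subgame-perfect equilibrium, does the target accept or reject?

Accept

Round 3 (the acquirer proposes): the target gets 15 if talks fail, so the acquirer offers 15 and keeps 225.
Round 2 (the target proposes): the acquirer can get 225 next round, worth 0.48 × 225 = 108 now, so the target offers 108, keeping 132.
So by rejecting in round 1, the target gets 132 next round, worth 0.48 × 132 = 63.36 now.
Offer 67 ≥ 63.36, so the target accepts.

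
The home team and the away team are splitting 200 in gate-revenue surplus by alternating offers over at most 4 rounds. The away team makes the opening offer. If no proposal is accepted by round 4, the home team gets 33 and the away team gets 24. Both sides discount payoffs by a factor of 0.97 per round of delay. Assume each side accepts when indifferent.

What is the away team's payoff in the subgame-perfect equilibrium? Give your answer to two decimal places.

33.55

Round 4 (the home team proposes): the away team gets 24 if talks fail, so the home team offers 24 and keeps 176.
Round 3 (the away team proposes): the home team can get 176 next round, worth 0.97 × 176 = 170.72 now; the away team offers that and keeps 29.28.
Round 2 (the home team proposes): the away team can get 29.28 next round, worth 0.97 × 29.28 = 28.4016 now, so the home team offers 28.4016, keeping 171.5984.
Round 1 (the away team proposes): the home team can get 171.5984 next round, worth 0.97 × 171.5984 = 166.450448 now; the away team offers that and keeps 33.549552.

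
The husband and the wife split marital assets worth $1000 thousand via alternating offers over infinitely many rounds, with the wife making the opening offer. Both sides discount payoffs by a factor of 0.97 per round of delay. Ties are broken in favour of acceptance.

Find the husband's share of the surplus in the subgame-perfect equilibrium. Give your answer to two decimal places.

492.39

When the wife proposes, the husband accepts any offer worth at least 0.97 times what the husband would get by proposing next round; and vice versa.
This gives x = 1000 − 0.97y and y = 1000 − 0.97x, where x and y are each side's share when it proposes.
Hence (1 − 0.97·0.97)x = 1000(1 − 0.97), i.e. 0.0591·x = 30.
x ≈ 507.6142; the husband's share is 1000 − x ≈ 492.3858.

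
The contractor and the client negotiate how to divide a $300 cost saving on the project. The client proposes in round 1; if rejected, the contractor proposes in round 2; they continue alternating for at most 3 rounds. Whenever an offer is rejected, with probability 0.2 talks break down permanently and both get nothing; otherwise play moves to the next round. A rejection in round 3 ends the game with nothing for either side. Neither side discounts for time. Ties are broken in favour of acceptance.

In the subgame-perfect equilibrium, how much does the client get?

252

Round 3 (the client proposes): the contractor will accept anything ≥ 0, so the client offers 0 and keeps 300.
Round 2 (the contractor proposes): rejecting gives the client an expected 0.8 × 300 = 240. The contractor offers 240 and keeps 300 − 240 = 60.
Round 1 (the client proposes): rejecting gives the contractor an expected 0.8 × 60 = 48, so the client offers 48, keeping 252.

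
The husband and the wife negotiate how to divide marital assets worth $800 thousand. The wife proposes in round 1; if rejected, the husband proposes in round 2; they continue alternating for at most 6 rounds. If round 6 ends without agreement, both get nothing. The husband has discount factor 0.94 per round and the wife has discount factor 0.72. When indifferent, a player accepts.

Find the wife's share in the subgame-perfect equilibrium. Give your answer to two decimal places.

102.47

Round 6 (the husband proposes): rejection yields 0 for the wife; the husband offers 0 and keeps 800.
Round 5 (the wife proposes): the husband can get 800 next round, worth 0.94 × 800 = 752 now; the wife offers that and keeps 48.
Round 4 (the husband proposes): the wife can get 48 next round, worth 0.72 × 48 = 34.56 now, so the husband offers 34.56, keeping 765.44.
Round 3 (the wife proposes): the husband can get 765.44 next round, worth 0.94 × 765.44 = 719.5136 now. The wife offers 719.5136 and keeps 800 − 719.5136 = 80.4864.
Round 2 (the husband proposes): the wife can get 80.4864 next round, worth 0.72 × 80.4864 = 57.950208 now, so the husband offers 57.950208, keeping 742.049792.
Round 1 (the wife proposes): the husband can get 742.049792 next round, worth 0.94 × 742.049792 = 697.52680448 now. The wife offers 697.52680448 and keeps 800 − 697.52680448 = 102.47319552.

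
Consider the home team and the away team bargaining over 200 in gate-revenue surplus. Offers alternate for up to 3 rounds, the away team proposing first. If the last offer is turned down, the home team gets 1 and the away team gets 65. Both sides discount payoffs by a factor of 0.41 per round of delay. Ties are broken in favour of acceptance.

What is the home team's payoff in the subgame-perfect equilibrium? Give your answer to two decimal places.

48.55

Round 3 (the away team proposes): the home team gets 1 if talks fail, so the away team offers 1 and keeps 199.
Round 2 (the home team proposes): the away team can get 199 next round, worth 0.41 × 199 = 81.59 now. The home team offers 81.59 and keeps 200 − 81.59 = 118.41.
Round 1 (the away team proposes): the home team can get 118.41 next round, worth 0.41 × 118.41 = 48.5481 now, so the away team offers 48.5481, keeping 151.4519.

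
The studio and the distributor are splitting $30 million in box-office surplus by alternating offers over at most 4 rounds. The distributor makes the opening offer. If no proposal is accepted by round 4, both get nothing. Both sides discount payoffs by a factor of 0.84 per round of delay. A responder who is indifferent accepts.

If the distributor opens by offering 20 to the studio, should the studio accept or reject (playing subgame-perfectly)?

Reject

Round 4 (the studio proposes): the distributor will accept anything ≥ 0, so the studio offers 0 and keeps 30.
Round 3 (the distributor proposes): the studio can get 30 next round, worth 0.84 × 30 = 25.2 now; the distributor offers that and keeps 4.8.
Round 2 (the studio proposes): the distributor can get 4.8 next round, worth 0.84 × 4.8 = 4.032 now; the studio offers that and keeps 25.968.
So by rejecting in round 1, the studio gets 25.968 next round, worth 0.84 × 25.968 = 21.81312 now.
Offer 20 < 21.81312, so the studio rejects.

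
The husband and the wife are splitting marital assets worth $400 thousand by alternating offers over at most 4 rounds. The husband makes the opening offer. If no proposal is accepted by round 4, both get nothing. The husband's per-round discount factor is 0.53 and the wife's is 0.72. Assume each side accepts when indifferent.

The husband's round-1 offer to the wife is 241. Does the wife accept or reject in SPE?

Reject

Work out the wife's continuation value if the offer is rejected.
Round 4 (the wife proposes): rejection yields 0 for the husband; the wife offers 0 and keeps 400.
Round 3 (the husband proposes): the wife can get 400 next round, worth 0.72 × 400 = 288 now; the husband offers that and keeps 112.
Round 2 (the wife proposes): the husband can get 112 next round, worth 0.53 × 112 = 59.36 now. The wife offers 59.36 and keeps 400 − 59.36 = 340.64.
So by rejecting in round 1, the wife gets 340.64 next round, worth 0.72 × 340.64 = 245.2608 now.
Offer 241 < 245.2608, so the wife rejects.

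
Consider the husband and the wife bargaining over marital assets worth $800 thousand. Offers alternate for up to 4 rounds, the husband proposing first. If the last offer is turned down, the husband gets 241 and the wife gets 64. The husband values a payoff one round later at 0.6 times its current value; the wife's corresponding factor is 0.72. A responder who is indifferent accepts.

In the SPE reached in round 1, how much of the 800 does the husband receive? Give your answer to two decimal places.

395.73

Round 4 (the wife proposes): the husband gets 241 if talks fail, so the wife offers 241 and keeps 559.
Round 3 (the husband proposes): the wife can get 559 next round, worth 0.72 × 559 = 402.48 now, so the husband offers 402.48, keeping 397.52.
Round 2 (the wife proposes): the husband can get 397.52 next round, worth 0.6 × 397.52 = 238.512 now, so the wife offers 238.512, keeping 561.488.
Round 1 (the husband proposes): the wife can get 561.488 next round, worth 0.72 × 561.488 = 404.27136 now; the husband offers that and keeps 395.72864.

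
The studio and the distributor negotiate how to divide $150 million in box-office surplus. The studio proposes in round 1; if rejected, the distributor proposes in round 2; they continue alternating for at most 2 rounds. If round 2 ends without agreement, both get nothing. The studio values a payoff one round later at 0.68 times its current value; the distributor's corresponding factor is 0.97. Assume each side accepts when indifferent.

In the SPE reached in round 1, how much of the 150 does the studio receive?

Round 2 (the distributor proposes): the studio will accept anything ≥ 0, so the distributor offers 0 and keeps 150.
Round 1 (the studio proposes): the distributor can get 150 next round, worth 0.97 × 150 = 145.5 now. The studio offers 145.5 and keeps 150 − 145.5 = 4.5.

4.5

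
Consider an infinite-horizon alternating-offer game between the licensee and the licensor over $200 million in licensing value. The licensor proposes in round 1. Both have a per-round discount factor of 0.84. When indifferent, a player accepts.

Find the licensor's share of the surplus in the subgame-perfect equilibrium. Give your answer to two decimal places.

108.70

In a stationary SPE each proposer offers the other exactly their discounted continuation value.
If the licensor keeps x when proposing and the licensee keeps y when proposing, then x = 200 − 0.84y and y = 200 − 0.84x.
Solving: x = 200(1 − 0.84) / (1 − 0.84·0.84) = 32 / 0.2944 ≈ 108.6957.
The licensee gets 200 − 108.6957 ≈ 91.3043.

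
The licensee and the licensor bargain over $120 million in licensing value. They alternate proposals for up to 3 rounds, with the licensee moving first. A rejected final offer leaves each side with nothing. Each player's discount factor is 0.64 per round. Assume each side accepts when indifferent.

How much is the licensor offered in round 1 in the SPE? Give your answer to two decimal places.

27.65

Round 3 (the licensee proposes): rejection yields 0 for the licensor; the licensee offers 0 and keeps 120.
Round 2 (the licensor proposes): the licensee can get 120 next round, worth 0.64 × 120 = 76.8 now, so the licensor offers 76.8, keeping 43.2.
Round 1 (the licensee proposes): the licensor can get 43.2 next round, worth 0.64 × 43.2 = 27.648 now, so the licensee offers 27.648, keeping 92.352.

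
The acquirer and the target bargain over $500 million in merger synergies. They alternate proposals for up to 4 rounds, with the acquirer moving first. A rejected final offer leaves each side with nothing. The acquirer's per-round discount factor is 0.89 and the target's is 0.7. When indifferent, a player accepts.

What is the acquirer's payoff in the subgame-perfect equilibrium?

Round 4 (the target proposes): rejection yields 0 for the acquirer; the target offers 0 and keeps 500.
Round 3 (the acquirer proposes): the target can get 500 next round, worth 0.7 × 500 = 350 now. The acquirer offers 350 and keeps 500 − 350 = 150.
Round 2 (the target proposes): the acquirer can get 150 next round, worth 0.89 × 150 = 133.5 now; the target offers that and keeps 366.5.
Round 1 (the acquirer proposes): the target can get 366.5 next round, worth 0.7 × 366.5 = 256.55 now. The acquirer offers 256.55 and keeps 500 − 256.55 = 243.45.

243.45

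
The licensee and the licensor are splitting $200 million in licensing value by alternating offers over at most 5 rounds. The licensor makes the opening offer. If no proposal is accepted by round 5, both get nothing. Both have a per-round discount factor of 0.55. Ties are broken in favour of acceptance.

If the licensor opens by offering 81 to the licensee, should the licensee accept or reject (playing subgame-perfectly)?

Round 5 (the licensor proposes): rejection yields 0 for the licensee; the licensor offers 0 and keeps 200.
Round 4 (the licensee proposes): the licensor can get 200 next round, worth 0.55 × 200 = 110 now; the licensee offers that and keeps 90.
Round 3 (the licensor proposes): the licensee can get 90 next round, worth 0.55 × 90 = 49.5 now; the licensor offers that and keeps 150.5.
Round 2 (the licensee proposes): the licensor can get 150.5 next round, worth 0.55 × 150.5 = 82.775 now, so the licensee offers 82.775, keeping 117.225.
So by rejecting in round 1, the licensee gets 117.225 next round, worth 0.55 × 117.225 = 64.47375 now.
Offer 81 ≥ 64.47375, so the licensee accepts.

Accept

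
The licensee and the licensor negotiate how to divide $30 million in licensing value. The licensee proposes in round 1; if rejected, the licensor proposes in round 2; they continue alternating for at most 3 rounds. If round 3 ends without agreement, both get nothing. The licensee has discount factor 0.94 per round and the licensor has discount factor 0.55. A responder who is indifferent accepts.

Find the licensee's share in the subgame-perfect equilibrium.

29.01

Round 3 (the licensee proposes): rejection yields 0 for the licensor; the licensee offers 0 and keeps 30.
Round 2 (the licensor proposes): the licensee can get 30 next round, worth 0.94 × 30 = 28.2 now; the licensor offers that and keeps 1.8.
Round 1 (the licensee proposes): the licensor can get 1.8 next round, worth 0.55 × 1.8 = 0.99 now; the licensee offers that and keeps 29.01.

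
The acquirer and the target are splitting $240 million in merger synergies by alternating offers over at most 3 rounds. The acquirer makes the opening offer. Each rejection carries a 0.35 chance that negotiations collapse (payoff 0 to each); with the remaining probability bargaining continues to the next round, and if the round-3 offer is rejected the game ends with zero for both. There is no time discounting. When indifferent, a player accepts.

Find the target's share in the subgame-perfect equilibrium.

Round 3 (the acquirer proposes): the target will accept anything ≥ 0, so the acquirer offers 0 and keeps 240.
Round 2 (the target proposes): rejecting gives the acquirer an expected 0.65 × 240 = 156. The target offers 156 and keeps 240 − 156 = 84.
Round 1 (the acquirer proposes): rejecting gives the target an expected 0.65 × 84 = 54.6. The acquirer offers 54.6 and keeps 240 − 54.6 = 185.4.

54.6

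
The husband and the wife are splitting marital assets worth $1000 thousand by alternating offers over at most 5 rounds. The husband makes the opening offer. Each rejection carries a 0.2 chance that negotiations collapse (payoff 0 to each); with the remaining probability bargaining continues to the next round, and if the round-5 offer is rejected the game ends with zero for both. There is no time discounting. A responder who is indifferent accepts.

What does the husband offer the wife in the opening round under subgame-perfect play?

Round 5 (the husband proposes): the wife will accept anything ≥ 0, so the husband offers 0 and keeps 1000.
Round 4 (the wife proposes): rejecting gives the husband an expected 0.8 × 1000 = 800. The wife offers 800 and keeps 1000 − 800 = 200.
Round 3 (the husband proposes): rejecting gives the wife an expected 0.8 × 200 = 160; the husband offers that and keeps 840.
Round 2 (the wife proposes): rejecting gives the husband an expected 0.8 × 840 = 672. The wife offers 672 and keeps 1000 − 672 = 328.
Round 1 (the husband proposes): rejecting gives the wife an expected 0.8 × 328 = 262.4; the husband offers that and keeps 737.6.

262.4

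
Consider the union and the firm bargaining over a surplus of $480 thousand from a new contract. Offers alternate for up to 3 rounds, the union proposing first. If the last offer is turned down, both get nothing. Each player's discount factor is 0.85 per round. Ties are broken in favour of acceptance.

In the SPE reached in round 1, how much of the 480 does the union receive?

Round 3 (the union proposes): rejection yields 0 for the firm; the union offers 0 and keeps 480.
Round 2 (the firm proposes): the union can get 480 next round, worth 0.85 × 480 = 408 now, so the firm offers 408, keeping 72.
Round 1 (the union proposes): the firm can get 72 next round, worth 0.85 × 72 = 61.2 now, so the union offers 61.2, keeping 418.8.

418.8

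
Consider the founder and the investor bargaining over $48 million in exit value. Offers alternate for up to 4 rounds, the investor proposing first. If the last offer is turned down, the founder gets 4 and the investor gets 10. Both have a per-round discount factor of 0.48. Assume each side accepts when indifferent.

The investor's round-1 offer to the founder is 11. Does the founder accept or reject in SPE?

Round 4 (the founder proposes): the investor gets 10 if talks fail, so the founder offers 10 and keeps 38.
Round 3 (the investor proposes): the founder can get 38 next round, worth 0.48 × 38 = 18.24 now; the investor offers that and keeps 29.76.
Round 2 (the founder proposes): the investor can get 29.76 next round, worth 0.48 × 29.76 = 14.2848 now; the founder offers that and keeps 33.7152.
So by rejecting in round 1, the founder gets 33.7152 next round, worth 0.48 × 33.7152 = 16.183296 now.
Offer 11 < 16.183296, so the founder rejects.

Reject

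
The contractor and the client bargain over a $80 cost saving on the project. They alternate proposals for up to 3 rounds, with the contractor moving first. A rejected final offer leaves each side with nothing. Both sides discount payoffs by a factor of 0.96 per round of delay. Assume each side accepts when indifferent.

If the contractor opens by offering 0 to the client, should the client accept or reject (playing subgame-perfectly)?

Round 3 (the contractor proposes): rejection yields 0 for the client; the contractor offers 0 and keeps 80.
Round 2 (the client proposes): the contractor can get 80 next round, worth 0.96 × 80 = 76.8 now. The client offers 76.8 and keeps 80 − 76.8 = 3.2.
So by rejecting in round 1, the client gets 3.2 next round, worth 0.96 × 3.2 = 3.072 now.
Offer 0 < 3.072, so the client rejects.

Reject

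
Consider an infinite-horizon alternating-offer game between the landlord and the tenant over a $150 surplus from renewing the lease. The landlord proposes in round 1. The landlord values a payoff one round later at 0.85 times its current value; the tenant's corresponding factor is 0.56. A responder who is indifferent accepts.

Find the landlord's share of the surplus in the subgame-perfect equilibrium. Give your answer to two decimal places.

In a stationary SPE each proposer offers the other exactly their discounted continuation value.
If the landlord keeps x when proposing and the tenant keeps y when proposing, then x = 150 − 0.56y and y = 150 − 0.85x.
Solving: x = 150(1 − 0.56) / (1 − 0.85·0.56) = 66 / 0.524 ≈ 125.9542.
The tenant gets 150 − 125.9542 ≈ 24.0458.

125.95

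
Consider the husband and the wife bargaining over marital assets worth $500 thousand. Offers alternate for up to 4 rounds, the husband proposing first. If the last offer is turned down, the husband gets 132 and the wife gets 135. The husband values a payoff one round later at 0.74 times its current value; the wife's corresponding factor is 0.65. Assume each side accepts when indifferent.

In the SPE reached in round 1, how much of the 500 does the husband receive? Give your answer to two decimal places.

Round 4 (the wife proposes): the husband gets 132 if talks fail, so the wife offers 132 and keeps 368.
Round 3 (the husband proposes): the wife can get 368 next round, worth 0.65 × 368 = 239.2 now. The husband offers 239.2 and keeps 500 − 239.2 = 260.8.
Round 2 (the wife proposes): the husband can get 260.8 next round, worth 0.74 × 260.8 = 192.992 now. The wife offers 192.992 and keeps 500 − 192.992 = 307.008.
Round 1 (the husband proposes): the wife can get 307.008 next round, worth 0.65 × 307.008 = 199.5552 now, so the husband offers 199.5552, keeping 300.4448.

300.44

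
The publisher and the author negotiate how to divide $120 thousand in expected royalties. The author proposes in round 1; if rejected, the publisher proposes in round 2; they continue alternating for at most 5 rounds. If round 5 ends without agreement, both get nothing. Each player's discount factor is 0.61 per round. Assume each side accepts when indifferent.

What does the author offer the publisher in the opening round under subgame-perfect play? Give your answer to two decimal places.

Round 5 (the author proposes): rejection yields 0 for the publisher; the author offers 0 and keeps 120.
Round 4 (the publisher proposes): the author can get 120 next round, worth 0.61 × 120 = 73.2 now. The publisher offers 73.2 and keeps 120 − 73.2 = 46.8.
Round 3 (the author proposes): the publisher can get 46.8 next round, worth 0.61 × 46.8 = 28.548 now. The author offers 28.548 and keeps 120 − 28.548 = 91.452.
Round 2 (the publisher proposes): the author can get 91.452 next round, worth 0.61 × 91.452 = 55.78572 now; the publisher offers that and keeps 64.21428.
Round 1 (the author proposes): the publisher can get 64.21428 next round, worth 0.61 × 64.21428 = 39.1707108 now; the author offers that and keeps 80.8292892.

39.17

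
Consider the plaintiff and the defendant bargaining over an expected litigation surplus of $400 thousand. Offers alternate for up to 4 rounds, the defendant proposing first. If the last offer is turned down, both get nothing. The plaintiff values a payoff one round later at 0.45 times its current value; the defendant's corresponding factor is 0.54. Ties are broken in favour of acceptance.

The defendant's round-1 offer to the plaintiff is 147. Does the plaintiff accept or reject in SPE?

Round 4 (the plaintiff proposes): the defendant will accept anything ≥ 0, so the plaintiff offers 0 and keeps 400.
Round 3 (the defendant proposes): the plaintiff can get 400 next round, worth 0.45 × 400 = 180 now, so the defendant offers 180, keeping 220.
Round 2 (the plaintiff proposes): the defendant can get 220 next round, worth 0.54 × 220 = 118.8 now. The plaintiff offers 118.8 and keeps 400 − 118.8 = 281.2.
So by rejecting in round 1, the plaintiff gets 281.2 next round, worth 0.45 × 281.2 = 126.54 now.
Offer 147 ≥ 126.54, so the plaintiff accepts.

Accept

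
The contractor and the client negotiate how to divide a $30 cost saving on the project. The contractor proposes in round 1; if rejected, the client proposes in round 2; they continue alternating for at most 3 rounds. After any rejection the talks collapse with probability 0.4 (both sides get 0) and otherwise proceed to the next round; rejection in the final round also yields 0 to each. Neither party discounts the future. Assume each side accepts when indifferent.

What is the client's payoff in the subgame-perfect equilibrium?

Round 3 (the contractor proposes): rejection yields 0 for the client; the contractor offers 0 and keeps 30.
Round 2 (the client proposes): rejecting gives the contractor an expected 0.6 × 30 = 18, so the client offers 18, keeping 12.
Round 1 (the contractor proposes): rejecting gives the client an expected 0.6 × 12 = 7.2, so the contractor offers 7.2, keeping 22.8.

7.2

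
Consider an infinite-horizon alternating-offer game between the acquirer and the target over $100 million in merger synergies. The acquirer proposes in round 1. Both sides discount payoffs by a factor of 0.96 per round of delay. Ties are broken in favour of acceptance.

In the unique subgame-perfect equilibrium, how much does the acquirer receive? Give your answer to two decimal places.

Let x be the acquirer's share when the acquirer proposes and y be the target's share when the target proposes.
The target accepts iff offered ≥ 0.96·y, so x = 100 − 0.96y. Symmetrically y = 100 − 0.96x.
Substituting: x = 100 − 0.96(100 − 0.96x), giving x(1 − 0.96·0.96) = 100(1 − 0.96).
So x = 100 × 0.04 / 0.0784 ≈ 51.0204, and the target receives 100 − x ≈ 48.9796.

51.02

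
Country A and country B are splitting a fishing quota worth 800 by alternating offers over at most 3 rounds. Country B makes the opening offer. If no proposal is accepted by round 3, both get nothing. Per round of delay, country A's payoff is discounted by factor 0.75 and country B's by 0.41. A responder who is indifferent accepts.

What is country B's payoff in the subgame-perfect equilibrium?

Solve by backward induction from round 3.
Round 3 (country B proposes): country A will accept anything ≥ 0, so country B offers 0 and keeps 800.
Round 2 (country A proposes): country B can get 800 next round, worth 0.41 × 800 = 328 now. Country A offers 328 and keeps 800 − 328 = 472.
Round 1 (country B proposes): country A can get 472 next round, worth 0.75 × 472 = 354 now; country B offers that and keeps 446.

446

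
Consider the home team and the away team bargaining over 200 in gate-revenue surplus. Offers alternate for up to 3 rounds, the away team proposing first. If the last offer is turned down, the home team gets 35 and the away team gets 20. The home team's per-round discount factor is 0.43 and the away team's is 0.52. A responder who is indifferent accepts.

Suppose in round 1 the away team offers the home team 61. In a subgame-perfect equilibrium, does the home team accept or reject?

Accept

Round 3 (the away team proposes): the home team gets 35 if talks fail, so the away team offers 35 and keeps 165.
Round 2 (the home team proposes): the away team can get 165 next round, worth 0.52 × 165 = 85.8 now, so the home team offers 85.8, keeping 114.2.
So by rejecting in round 1, the home team gets 114.2 next round, worth 0.43 × 114.2 = 49.106 now.
Offer 61 ≥ 49.106, so the home team accepts.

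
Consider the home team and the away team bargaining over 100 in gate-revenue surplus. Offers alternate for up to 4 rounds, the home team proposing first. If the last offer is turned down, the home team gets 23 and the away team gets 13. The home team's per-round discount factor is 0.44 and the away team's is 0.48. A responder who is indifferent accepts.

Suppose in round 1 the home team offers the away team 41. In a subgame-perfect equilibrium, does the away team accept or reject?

Work out the away team's continuation value if the offer is rejected.
Round 4 (the away team proposes): the home team gets 23 if talks fail, so the away team offers 23 and keeps 77.
Round 3 (the home team proposes): the away team can get 77 next round, worth 0.48 × 77 = 36.96 now. The home team offers 36.96 and keeps 100 − 36.96 = 63.04.
Round 2 (the away team proposes): the home team can get 63.04 next round, worth 0.44 × 63.04 = 27.7376 now; the away team offers that and keeps 72.2624.
So by rejecting in round 1, the away team gets 72.2624 next round, worth 0.48 × 72.2624 = 34.685952 now.
Offer 41 ≥ 34.685952, so the away team accepts.

Accept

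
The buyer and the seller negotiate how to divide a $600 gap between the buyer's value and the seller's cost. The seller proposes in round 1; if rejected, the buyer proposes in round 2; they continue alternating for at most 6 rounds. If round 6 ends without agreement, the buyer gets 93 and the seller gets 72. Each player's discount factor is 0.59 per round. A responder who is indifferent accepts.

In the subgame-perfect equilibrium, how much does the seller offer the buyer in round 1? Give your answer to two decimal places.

Round 6 (the buyer proposes): the seller gets 72 if talks fail, so the buyer offers 72 and keeps 528.
Round 5 (the seller proposes): the buyer can get 528 next round, worth 0.59 × 528 = 311.52 now; the seller offers that and keeps 288.48.
Round 4 (the buyer proposes): the seller can get 288.48 next round, worth 0.59 × 288.48 = 170.2032 now. The buyer offers 170.2032 and keeps 600 − 170.2032 = 429.7968.
Round 3 (the seller proposes): the buyer can get 429.7968 next round, worth 0.59 × 429.7968 = 253.580112 now; the seller offers that and keeps 346.419888.
Round 2 (the buyer proposes): the seller can get 346.419888 next round, worth 0.59 × 346.419888 = 204.38773392 now; the buyer offers that and keeps 395.61226608.
Round 1 (the seller proposes): the buyer can get 395.61226608 next round, worth 0.59 × 395.61226608 = 233.4112369872 now. The seller offers 233.4112369872 and keeps 600 − 233.4112369872 = 366.5887630128.

233.41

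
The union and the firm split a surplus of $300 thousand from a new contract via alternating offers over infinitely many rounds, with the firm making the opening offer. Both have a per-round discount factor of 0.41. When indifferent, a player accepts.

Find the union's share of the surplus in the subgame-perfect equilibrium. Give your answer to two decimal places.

When the firm proposes, the union accepts any offer worth at least 0.41 times what the union would get by proposing next round; and vice versa.
This gives x = 300 − 0.41y and y = 300 − 0.41x, where x and y are each side's share when it proposes.
Hence (1 − 0.41·0.41)x = 300(1 − 0.41), i.e. 0.8319·x = 177.
x ≈ 212.7660; the union's share is 300 − x ≈ 87.2340.

87.23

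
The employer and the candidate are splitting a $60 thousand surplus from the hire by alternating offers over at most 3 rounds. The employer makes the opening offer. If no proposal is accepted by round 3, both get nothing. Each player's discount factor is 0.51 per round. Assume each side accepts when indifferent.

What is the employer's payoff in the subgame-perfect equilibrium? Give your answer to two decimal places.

45.01

Round 3 (the employer proposes): the candidate will accept anything ≥ 0, so the employer offers 0 and keeps 60.
Round 2 (the candidate proposes): the employer can get 60 next round, worth 0.51 × 60 = 30.6 now, so the candidate offers 30.6, keeping 29.4.
Round 1 (the employer proposes): the candidate can get 29.4 next round, worth 0.51 × 29.4 = 14.994 now. The employer offers 14.994 and keeps 60 − 14.994 = 45.006.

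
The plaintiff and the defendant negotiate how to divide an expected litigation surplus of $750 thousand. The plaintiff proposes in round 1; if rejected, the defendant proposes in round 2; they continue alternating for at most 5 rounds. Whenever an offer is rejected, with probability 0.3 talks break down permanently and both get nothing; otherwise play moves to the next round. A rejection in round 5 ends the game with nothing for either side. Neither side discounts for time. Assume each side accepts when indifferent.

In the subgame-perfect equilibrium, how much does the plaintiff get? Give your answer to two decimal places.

By backward induction:
Round 5 (the plaintiff proposes): the defendant will accept anything ≥ 0, so the plaintiff offers 0 and keeps 750.
Round 4 (the defendant proposes): rejecting gives the plaintiff an expected 0.7 × 750 = 525; the defendant offers that and keeps 225.
Round 3 (the plaintiff proposes): rejecting gives the defendant an expected 0.7 × 225 = 157.5, so the plaintiff offers 157.5, keeping 592.5.
Round 2 (the defendant proposes): rejecting gives the plaintiff an expected 0.7 × 592.5 = 414.75. The defendant offers 414.75 and keeps 750 − 414.75 = 335.25.
Round 1 (the plaintiff proposes): rejecting gives the defendant an expected 0.7 × 335.25 = 234.675; the plaintiff offers that and keeps 515.325.

515.33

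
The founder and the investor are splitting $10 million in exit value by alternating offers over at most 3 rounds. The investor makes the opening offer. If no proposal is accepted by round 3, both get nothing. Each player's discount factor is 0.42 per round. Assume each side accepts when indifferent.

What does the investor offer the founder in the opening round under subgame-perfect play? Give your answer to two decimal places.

2.44

Round 3 (the investor proposes): rejection yields 0 for the founder; the investor offers 0 and keeps 10.
Round 2 (the founder proposes): the investor can get 10 next round, worth 0.42 × 10 = 4.2 now. The founder offers 4.2 and keeps 10 − 4.2 = 5.8.
Round 1 (the investor proposes): the founder can get 5.8 next round, worth 0.42 × 5.8 = 2.436 now; the investor offers that and keeps 7.564.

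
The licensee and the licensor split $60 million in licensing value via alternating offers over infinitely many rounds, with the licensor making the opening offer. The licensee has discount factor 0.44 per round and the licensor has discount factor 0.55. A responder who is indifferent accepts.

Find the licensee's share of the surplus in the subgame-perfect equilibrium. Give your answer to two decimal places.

15.67

When the licensor proposes, the licensee accepts any offer worth at least 0.44 times what the licensee would get by proposing next round; and vice versa.
This gives x = 60 − 0.44y and y = 60 − 0.55x, where x and y are each side's share when it proposes.
Hence (1 − 0.44·0.55)x = 60(1 − 0.44), i.e. 0.758·x = 33.6.
x ≈ 44.3272; the licensee's share is 60 − x ≈ 15.6728.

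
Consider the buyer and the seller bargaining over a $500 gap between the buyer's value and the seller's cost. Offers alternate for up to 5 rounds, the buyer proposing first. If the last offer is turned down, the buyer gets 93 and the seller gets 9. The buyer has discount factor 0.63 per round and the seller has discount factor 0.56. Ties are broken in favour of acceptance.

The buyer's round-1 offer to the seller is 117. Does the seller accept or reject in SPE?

Round 5 (the buyer proposes): the seller gets 9 if talks fail, so the buyer offers 9 and keeps 491.
Round 4 (the seller proposes): the buyer can get 491 next round, worth 0.63 × 491 = 309.33 now. The seller offers 309.33 and keeps 500 − 309.33 = 190.67.
Round 3 (the buyer proposes): the seller can get 190.67 next round, worth 0.56 × 190.67 = 106.7752 now, so the buyer offers 106.7752, keeping 393.2248.
Round 2 (the seller proposes): the buyer can get 393.2248 next round, worth 0.63 × 393.2248 = 247.731624 now. The seller offers 247.731624 and keeps 500 − 247.731624 = 252.268376.
So by rejecting in round 1, the seller gets 252.268376 next round, worth 0.56 × 252.268376 = 141.27029056 now.
Offer 117 < 141.27029056, so the seller rejects.

Reject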